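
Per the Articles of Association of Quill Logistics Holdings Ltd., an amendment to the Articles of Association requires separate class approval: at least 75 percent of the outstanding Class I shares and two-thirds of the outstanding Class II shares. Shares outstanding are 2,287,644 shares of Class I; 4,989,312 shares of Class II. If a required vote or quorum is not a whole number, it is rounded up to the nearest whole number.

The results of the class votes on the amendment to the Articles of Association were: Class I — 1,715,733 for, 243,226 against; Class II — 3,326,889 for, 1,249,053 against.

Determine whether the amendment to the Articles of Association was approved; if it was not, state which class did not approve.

Class I: 3/4 of 2287644 = 1715733; 1,715,733 required, 1,715,733 in favor — approved.
Class II: 2/3 of 4989312 = 3326208; 3,326,208 required, 3,326,889 in favor — approved.

Approved — every class gave the required vote.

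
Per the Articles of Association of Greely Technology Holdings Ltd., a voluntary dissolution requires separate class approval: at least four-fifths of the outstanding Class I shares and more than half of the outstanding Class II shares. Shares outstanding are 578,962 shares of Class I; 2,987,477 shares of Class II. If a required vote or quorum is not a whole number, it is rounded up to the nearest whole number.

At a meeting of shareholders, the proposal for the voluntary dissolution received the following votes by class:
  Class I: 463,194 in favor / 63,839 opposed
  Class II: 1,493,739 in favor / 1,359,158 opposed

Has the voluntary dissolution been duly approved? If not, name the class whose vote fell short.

Approved — every class gave the required vote.

Class I: 4/5 of 578962 = 463169.60, rounded up to 463170; 463,170 required, 463,194 in favor — approved.
Class II: a majority of 2987477 is 1493739; 1,493,739 required, 1,493,739 in favor — approved.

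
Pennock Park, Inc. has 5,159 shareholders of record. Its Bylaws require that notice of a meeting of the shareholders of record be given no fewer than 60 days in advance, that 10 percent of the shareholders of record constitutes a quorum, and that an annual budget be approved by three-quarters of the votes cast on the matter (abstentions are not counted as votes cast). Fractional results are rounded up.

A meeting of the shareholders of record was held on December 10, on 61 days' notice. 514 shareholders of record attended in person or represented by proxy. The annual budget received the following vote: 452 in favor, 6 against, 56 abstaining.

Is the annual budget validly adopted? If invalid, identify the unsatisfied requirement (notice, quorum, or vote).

Notice: 61 days given; 60 required. Satisfied.
Quorum: 10% of 5,159 = 515.90, rounded up to 516; 514 present. Not satisfied.
Vote: requires three-fourths of the votes cast (514 − 56 abstaining = 458); 3/4 of 458 = 343.50, rounded up to 344, so 344 needed; 452 in favor. Satisfied.

Invalid — quorum requirement not satisfied.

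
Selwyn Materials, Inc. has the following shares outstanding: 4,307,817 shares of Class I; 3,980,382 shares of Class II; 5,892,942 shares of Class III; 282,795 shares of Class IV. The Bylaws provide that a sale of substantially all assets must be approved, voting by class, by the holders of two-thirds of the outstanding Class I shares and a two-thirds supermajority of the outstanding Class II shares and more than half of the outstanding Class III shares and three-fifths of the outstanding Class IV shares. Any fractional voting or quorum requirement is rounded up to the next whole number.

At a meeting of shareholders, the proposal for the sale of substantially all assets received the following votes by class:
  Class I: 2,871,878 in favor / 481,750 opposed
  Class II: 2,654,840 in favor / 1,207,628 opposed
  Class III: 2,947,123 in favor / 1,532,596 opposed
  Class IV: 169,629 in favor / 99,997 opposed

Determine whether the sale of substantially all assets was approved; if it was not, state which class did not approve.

Not approved — the Class IV shares did not give the required vote.

Class I: 2/3 of 4307817 = 2871878; 2,871,878 required, 2,871,878 in favor — approved.
Class II: 2/3 of 3980382 = 2653588; 2,653,588 required, 2,654,840 in favor — approved.
Class III: a majority of 5892942 is 2946472; 2,946,472 required, 2,947,123 in favor — approved.
Class IV: 3/5 of 282795 = 169677; 169,677 required, 169,629 in favor — not approved.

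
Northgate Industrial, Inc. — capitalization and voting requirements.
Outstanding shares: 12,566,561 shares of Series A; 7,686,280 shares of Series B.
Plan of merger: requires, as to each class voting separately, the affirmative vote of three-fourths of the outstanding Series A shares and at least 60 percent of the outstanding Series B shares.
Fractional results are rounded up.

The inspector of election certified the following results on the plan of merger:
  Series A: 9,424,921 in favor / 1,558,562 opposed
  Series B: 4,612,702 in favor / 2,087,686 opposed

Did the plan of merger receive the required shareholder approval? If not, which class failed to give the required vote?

Approved — every class gave the required vote.

Series A: 3/4 of 12566561 = 9424920.75, rounded up to 9424921; 9,424,921 required, 9,424,921 in favor — approved.
Series B: 3/5 of 7686280 = 4611768; 4,611,768 required, 4,612,702 in favor — approved.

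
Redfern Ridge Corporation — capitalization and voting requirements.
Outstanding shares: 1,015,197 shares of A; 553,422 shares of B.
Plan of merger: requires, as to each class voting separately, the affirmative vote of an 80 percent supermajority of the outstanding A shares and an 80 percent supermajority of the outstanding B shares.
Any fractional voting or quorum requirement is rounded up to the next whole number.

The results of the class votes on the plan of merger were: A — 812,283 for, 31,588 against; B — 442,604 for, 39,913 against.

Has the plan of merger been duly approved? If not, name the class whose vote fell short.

A: 4/5 of 1015197 = 812157.60, rounded up to 812158; 812,158 required, 812,283 in favor — approved.
B: 4/5 of 553422 = 442737.60, rounded up to 442738; 442,738 required, 442,604 in favor — not approved.

Not approved — the B shares did not give the required vote.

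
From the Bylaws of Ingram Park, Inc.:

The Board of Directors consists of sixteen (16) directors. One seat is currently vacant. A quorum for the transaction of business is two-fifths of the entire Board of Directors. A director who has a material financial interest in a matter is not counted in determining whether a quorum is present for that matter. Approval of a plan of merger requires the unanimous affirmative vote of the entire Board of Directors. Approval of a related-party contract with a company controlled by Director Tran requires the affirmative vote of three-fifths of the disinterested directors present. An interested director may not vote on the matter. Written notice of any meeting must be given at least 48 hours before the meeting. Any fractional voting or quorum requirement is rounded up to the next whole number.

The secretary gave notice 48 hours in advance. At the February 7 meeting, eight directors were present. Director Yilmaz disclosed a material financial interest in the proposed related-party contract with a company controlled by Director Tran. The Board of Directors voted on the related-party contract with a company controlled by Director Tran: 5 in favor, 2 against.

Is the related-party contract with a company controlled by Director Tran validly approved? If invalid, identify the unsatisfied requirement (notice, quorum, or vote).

Valid — all requirements satisfied.

Notice: 48 hours given; 48 required (48 ≥ 48). Satisfied.
Quorum: 8 present, but the 1 interested director does not count, leaving 7. Quorum is 7. Satisfied.
Vote: the related-party contract with a company controlled by Director Tran requires three-fifths of the disinterested directors present (8 − 1 = 7). 3/5 of 7 = 4.20, rounded up to 5, so 5 affirmative votes are needed; 5 voted in favor. Satisfied.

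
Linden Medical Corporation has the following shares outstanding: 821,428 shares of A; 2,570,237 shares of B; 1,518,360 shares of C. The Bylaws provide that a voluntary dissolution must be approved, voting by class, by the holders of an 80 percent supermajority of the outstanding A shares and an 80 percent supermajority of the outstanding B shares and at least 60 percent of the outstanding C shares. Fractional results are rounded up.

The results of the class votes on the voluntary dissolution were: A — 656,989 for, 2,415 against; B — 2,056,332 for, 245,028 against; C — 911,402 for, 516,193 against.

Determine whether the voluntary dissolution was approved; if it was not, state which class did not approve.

A: 4/5 of 821428 = 657142.40, rounded up to 657143; 657,143 required, 656,989 in favor — not approved.
B: 4/5 of 2570237 = 2056189.60, rounded up to 2056190; 2,056,190 required, 2,056,332 in favor — approved.
C: 3/5 of 1518360 = 911016; 911,016 required, 911,402 in favor — approved.

Not approved — the A shares did not give the required vote.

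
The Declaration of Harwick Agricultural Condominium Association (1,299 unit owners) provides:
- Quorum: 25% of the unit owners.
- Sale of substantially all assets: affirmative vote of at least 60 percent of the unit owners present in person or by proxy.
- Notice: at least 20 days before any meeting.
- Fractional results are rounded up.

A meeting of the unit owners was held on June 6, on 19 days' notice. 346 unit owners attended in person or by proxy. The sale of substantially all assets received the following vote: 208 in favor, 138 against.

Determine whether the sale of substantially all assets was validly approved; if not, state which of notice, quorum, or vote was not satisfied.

Notice: 19 days given; 20 required. Not satisfied.
Quorum: 25% of 1,299 = 324.75, rounded up to 325; 346 present. Satisfied.
Vote: requires three-fifths of those present (346); 3/5 of 346 = 207.60, rounded up to 208, so 208 needed; 208 in favor. Satisfied.

Invalid — notice requirement not satisfied.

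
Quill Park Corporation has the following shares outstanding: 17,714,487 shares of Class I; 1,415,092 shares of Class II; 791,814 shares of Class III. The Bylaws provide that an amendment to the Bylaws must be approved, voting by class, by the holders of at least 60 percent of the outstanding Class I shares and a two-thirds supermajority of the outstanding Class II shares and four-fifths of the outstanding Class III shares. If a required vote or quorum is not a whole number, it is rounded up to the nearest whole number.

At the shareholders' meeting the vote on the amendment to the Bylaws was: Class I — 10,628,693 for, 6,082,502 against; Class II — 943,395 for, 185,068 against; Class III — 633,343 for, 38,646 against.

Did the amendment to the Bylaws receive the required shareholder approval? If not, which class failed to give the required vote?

Not approved — the Class III shares did not give the required vote.

Class I: 3/5 of 17714487 = 10628692.20, rounded up to 10628693; 10,628,693 required, 10,628,693 in favor — approved.
Class II: 2/3 of 1415092 = 943394.67, rounded up to 943395; 943,395 required, 943,395 in favor — approved.
Class III: 4/5 of 791814 = 633451.20, rounded up to 633452; 633,452 required, 633,343 in favor — not approved.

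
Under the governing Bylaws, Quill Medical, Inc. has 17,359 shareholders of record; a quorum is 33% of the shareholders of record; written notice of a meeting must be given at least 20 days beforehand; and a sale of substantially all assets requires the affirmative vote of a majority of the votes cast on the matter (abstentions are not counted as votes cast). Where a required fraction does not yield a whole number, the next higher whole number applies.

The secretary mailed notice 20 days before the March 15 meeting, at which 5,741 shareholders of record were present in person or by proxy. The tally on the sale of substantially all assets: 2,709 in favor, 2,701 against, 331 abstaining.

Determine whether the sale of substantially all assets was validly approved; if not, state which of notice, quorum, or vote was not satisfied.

Notice: 20 days given; 20 required. Satisfied.
Quorum: 33% of 17,359 = 5,728.47, rounded up to 5,729; 5,741 present. Satisfied.
Vote: requires a majority of the votes cast (5,741 − 331 abstaining = 5,410); a majority of 5410 is 2706, so 2,706 needed; 2,709 in favor. Satisfied.

Valid — all requirements satisfied.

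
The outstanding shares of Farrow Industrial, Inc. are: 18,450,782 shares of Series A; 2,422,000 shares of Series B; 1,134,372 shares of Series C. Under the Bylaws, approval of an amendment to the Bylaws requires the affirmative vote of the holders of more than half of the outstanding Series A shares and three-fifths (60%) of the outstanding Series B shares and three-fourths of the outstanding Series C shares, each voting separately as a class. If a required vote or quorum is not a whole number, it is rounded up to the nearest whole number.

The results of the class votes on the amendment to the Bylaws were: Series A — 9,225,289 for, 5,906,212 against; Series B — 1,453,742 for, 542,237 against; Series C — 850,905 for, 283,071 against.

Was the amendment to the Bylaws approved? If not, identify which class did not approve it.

Series A: a majority of 18450782 is 9225392; 9,225,392 required, 9,225,289 in favor — not approved.
Series B: 3/5 of 2422000 = 1453200; 1,453,200 required, 1,453,742 in favor — approved.
Series C: 3/4 of 1134372 = 850779; 850,779 required, 850,905 in favor — approved.

Not approved — the Series A shares did not give the required vote.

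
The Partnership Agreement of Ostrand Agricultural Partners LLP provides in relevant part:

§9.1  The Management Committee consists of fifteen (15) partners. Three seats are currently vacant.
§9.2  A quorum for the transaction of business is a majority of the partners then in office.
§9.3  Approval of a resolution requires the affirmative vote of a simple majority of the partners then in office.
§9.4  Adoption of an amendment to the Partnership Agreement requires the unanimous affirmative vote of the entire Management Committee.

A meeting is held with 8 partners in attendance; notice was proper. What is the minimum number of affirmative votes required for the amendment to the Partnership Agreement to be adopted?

15

The amendment to the Partnership Agreement requires the unanimous vote of the entire Management Committee (15).
Unanimous means all 15.
(Only 8 can vote, so the amendment to the Partnership Agreement cannot pass at this meeting, but the required vote is still 15.)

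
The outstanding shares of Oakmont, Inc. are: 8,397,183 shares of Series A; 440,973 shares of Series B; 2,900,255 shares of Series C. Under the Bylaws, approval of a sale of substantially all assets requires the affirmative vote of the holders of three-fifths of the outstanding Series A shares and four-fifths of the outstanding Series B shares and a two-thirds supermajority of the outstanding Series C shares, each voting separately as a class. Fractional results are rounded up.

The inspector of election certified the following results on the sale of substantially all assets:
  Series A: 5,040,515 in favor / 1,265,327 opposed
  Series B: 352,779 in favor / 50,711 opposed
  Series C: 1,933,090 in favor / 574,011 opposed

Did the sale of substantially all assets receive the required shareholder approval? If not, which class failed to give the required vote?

Not approved — the Series C shares did not give the required vote.

Series A: 3/5 of 8397183 = 5038309.80, rounded up to 5038310; 5,038,310 required, 5,040,515 in favor — approved.
Series B: 4/5 of 440973 = 352778.40, rounded up to 352779; 352,779 required, 352,779 in favor — approved.
Series C: 2/3 of 2900255 = 1933503.33, rounded up to 1933504; 1,933,504 required, 1,933,090 in favor — not approved.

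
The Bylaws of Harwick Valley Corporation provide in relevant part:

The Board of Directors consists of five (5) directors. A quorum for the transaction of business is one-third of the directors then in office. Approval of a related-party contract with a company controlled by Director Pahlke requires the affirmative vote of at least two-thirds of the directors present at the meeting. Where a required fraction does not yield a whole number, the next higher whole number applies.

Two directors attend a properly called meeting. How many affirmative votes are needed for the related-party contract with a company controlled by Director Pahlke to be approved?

The related-party contract with a company controlled by Director Pahlke requires two-thirds of the directors present (2).
2/3 of 2 = 1.33, rounded up to 2.

2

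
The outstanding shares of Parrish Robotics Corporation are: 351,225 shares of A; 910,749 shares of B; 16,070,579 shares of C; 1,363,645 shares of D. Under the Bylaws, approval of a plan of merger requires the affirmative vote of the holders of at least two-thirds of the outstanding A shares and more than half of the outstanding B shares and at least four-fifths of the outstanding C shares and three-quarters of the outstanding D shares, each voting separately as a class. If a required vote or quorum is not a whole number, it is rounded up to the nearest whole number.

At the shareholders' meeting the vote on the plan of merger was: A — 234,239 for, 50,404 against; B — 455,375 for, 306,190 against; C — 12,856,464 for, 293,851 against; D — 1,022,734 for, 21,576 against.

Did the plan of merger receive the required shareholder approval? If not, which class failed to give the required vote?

Approved — every class gave the required vote.

A: 2/3 of 351225 = 234150; 234,150 required, 234,239 in favor — approved.
B: a majority of 910749 is 455375; 455,375 required, 455,375 in favor — approved.
C: 4/5 of 16070579 = 12856463.20, rounded up to 12856464; 12,856,464 required, 12,856,464 in favor — approved.
D: 3/4 of 1363645 = 1022733.75, rounded up to 1022734; 1,022,734 required, 1,022,734 in favor — approved.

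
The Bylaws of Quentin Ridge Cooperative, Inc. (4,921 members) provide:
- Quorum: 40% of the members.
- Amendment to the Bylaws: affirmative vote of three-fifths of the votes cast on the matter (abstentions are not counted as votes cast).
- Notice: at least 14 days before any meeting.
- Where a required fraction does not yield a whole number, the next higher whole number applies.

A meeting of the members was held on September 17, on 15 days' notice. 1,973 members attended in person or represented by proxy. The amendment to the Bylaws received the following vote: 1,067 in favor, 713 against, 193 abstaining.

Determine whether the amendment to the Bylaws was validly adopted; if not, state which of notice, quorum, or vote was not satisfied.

Invalid — vote requirement not satisfied.

Notice: 15 days given; 14 required. Satisfied.
Quorum: 40% of 4,921 = 1,968.40, rounded up to 1,969; 1,973 present. Satisfied.
Vote: requires three-fifths of the votes cast (1,973 − 193 abstaining = 1,780); 3/5 of 1780 = 1068, so 1,068 needed; 1,067 in favor. Not satisfied.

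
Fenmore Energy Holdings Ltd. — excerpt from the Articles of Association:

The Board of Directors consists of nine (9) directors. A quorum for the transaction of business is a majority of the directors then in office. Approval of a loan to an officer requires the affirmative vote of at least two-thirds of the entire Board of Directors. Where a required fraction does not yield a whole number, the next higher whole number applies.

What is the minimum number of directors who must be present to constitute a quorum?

5

A majority of 9 is 5.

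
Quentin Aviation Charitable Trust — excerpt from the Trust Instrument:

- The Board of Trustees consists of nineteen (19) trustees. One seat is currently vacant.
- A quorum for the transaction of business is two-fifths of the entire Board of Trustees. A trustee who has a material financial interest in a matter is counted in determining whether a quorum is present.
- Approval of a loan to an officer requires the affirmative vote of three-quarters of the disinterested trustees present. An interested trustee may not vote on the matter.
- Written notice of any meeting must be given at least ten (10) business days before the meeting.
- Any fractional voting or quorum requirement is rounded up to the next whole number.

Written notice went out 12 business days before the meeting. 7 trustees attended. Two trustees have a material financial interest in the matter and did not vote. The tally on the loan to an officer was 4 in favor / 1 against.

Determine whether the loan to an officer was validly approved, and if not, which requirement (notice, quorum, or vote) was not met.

Invalid — quorum requirement not satisfied.

Notice: 12 business days given; 10 required (12 ≥ 10). Satisfied.
Quorum: 7 present (interested trustees count toward quorum); quorum is 8. Not satisfied.
Vote: the loan to an officer requires three-fourths of the disinterested trustees present (7 − 2 = 5). 3/4 of 5 = 3.75, rounded up to 4, so 4 affirmative votes are needed; 4 voted in favor. Satisfied. (Moot — without a quorum no business can be validly transacted.)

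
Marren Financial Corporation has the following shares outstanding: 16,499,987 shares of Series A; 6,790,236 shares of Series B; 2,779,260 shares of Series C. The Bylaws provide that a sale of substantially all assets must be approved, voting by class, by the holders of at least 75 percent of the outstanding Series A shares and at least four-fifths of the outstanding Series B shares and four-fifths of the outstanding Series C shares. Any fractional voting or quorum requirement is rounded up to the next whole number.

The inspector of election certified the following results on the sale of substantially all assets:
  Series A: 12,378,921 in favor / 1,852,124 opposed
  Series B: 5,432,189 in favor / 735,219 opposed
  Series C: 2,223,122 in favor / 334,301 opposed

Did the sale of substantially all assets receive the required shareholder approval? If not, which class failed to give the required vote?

Not approved — the Series C shares did not give the required vote.

Series A: 3/4 of 16499987 = 12374990.25, rounded up to 12374991; 12,374,991 required, 12,378,921 in favor — approved.
Series B: 4/5 of 6790236 = 5432188.80, rounded up to 5432189; 5,432,189 required, 5,432,189 in favor — approved.
Series C: 4/5 of 2779260 = 2223408; 2,223,408 required, 2,223,122 in favor — not approved.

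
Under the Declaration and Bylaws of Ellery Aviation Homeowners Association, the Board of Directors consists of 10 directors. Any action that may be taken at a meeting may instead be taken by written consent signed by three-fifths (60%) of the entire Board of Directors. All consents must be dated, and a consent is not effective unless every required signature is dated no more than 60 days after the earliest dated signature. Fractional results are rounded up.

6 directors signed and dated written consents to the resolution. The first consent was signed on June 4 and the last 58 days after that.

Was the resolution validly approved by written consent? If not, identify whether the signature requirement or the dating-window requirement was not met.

Effective — both the signature and dating-window requirements are satisfied.

Signatures required: three-fifths (60%) of 10 — 3/5 of 10 = 6, so 6 needed; 6 signed. Sufficient.
Dating window: the latest signature is 58 days after the earliest; the limit is 60 days. Within the window.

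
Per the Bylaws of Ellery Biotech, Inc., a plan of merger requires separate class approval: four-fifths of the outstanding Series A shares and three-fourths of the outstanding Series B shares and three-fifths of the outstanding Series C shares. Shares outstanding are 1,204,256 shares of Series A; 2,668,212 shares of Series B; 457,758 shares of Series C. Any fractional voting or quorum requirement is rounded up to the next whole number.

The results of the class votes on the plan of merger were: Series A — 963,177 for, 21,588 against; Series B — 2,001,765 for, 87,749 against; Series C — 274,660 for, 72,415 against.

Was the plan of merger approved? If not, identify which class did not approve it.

Series A: 4/5 of 1204256 = 963404.80, rounded up to 963405; 963,405 required, 963,177 in favor — not approved.
Series B: 3/4 of 2668212 = 2001159; 2,001,159 required, 2,001,765 in favor — approved.
Series C: 3/5 of 457758 = 274654.80, rounded up to 274655; 274,655 required, 274,660 in favor — approved.

Not approved — the Series A shares did not give the required vote.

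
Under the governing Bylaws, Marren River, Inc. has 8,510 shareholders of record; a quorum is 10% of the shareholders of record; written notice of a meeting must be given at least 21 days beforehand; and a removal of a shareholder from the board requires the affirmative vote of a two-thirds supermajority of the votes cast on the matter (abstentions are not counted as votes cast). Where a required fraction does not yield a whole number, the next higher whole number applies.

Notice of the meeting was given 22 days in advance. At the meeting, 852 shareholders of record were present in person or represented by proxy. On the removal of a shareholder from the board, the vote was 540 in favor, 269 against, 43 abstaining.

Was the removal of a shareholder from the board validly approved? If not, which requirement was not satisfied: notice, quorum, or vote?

Valid — all requirements satisfied.

Notice: 22 days given; 21 required. Satisfied.
Quorum: 10% of 8,510 = 851; 852 present. Satisfied.
Vote: requires two-thirds of the votes cast (852 − 43 abstaining = 809); 2/3 of 809 = 539.33, rounded up to 540, so 540 needed; 540 in favor. Satisfied.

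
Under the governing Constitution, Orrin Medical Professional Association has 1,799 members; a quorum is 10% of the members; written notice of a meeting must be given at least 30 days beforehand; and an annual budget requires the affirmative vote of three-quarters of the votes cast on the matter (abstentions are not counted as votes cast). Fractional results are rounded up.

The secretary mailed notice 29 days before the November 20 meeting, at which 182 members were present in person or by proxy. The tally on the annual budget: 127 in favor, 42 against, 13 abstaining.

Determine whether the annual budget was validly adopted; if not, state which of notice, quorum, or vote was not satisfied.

Notice: 29 days given; 30 required. Not satisfied.
Quorum: 10% of 1,799 = 179.90, rounded up to 180; 182 present. Satisfied.
Vote: requires three-fourths of the votes cast (182 − 13 abstaining = 169); 3/4 of 169 = 126.75, rounded up to 127, so 127 needed; 127 in favor. Satisfied.

Invalid — notice requirement not satisfied.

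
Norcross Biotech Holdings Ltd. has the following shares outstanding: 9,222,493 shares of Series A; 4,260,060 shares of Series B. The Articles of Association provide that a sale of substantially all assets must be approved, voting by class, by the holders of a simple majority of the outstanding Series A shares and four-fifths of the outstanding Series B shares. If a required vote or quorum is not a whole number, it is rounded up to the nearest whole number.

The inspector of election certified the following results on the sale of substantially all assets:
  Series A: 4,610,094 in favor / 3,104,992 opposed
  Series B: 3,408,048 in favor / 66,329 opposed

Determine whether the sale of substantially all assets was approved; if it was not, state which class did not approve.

Not approved — the Series A shares did not give the required vote.

Series A: a majority of 9222493 is 4611247; 4,611,247 required, 4,610,094 in favor — not approved.
Series B: 4/5 of 4260060 = 3408048; 3,408,048 required, 3,408,048 in favor — approved.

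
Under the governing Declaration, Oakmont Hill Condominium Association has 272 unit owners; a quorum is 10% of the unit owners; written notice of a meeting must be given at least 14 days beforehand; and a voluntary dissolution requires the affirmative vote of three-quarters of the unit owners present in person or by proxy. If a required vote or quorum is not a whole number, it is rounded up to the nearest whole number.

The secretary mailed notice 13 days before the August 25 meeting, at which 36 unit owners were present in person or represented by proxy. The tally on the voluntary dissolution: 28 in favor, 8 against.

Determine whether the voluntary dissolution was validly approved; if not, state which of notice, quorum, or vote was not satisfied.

Notice: 13 days given; 14 required. Not satisfied.
Quorum: 10% of 272 = 27.20, rounded up to 28; 36 present. Satisfied.
Vote: requires three-fourths of those present (36); 3/4 of 36 = 27, so 27 needed; 28 in favor. Satisfied.

Invalid — notice requirement not satisfied.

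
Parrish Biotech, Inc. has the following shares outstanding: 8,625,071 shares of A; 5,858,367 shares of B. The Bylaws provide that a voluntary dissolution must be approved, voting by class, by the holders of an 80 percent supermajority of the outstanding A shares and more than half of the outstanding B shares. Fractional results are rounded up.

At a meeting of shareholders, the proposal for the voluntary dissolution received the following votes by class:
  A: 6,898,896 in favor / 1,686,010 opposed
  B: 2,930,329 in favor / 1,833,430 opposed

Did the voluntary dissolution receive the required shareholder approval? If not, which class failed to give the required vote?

Not approved — the A shares did not give the required vote.

A: 4/5 of 8625071 = 6900056.80, rounded up to 6900057; 6,900,057 required, 6,898,896 in favor — not approved.
B: a majority of 5858367 is 2929184; 2,929,184 required, 2,930,329 in favor — approved.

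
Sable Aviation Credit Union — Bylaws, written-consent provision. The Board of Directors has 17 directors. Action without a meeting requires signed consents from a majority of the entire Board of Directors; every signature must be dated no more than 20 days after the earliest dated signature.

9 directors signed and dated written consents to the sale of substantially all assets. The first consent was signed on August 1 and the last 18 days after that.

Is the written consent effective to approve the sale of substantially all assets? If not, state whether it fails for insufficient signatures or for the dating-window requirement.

Signatures required: a majority of 17 — a majority of 17 is 9, so 9 needed; 9 signed. Sufficient.
Dating window: the latest signature is 18 days after the earliest; the limit is 20 days. Within the window.

Effective — both the signature and dating-window requirements are satisfied.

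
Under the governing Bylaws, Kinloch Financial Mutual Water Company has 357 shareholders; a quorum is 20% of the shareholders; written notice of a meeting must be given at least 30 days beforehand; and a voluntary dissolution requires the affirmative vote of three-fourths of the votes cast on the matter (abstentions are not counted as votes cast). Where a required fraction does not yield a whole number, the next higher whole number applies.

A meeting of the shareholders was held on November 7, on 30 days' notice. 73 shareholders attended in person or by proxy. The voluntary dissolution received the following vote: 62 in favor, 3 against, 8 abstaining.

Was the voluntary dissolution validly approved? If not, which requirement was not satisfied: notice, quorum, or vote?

Notice: 30 days given; 30 required. Satisfied.
Quorum: 20% of 357 = 71.40, rounded up to 72; 73 present. Satisfied.
Vote: requires three-fourths of the votes cast (73 − 8 abstaining = 65); 3/4 of 65 = 48.75, rounded up to 49, so 49 needed; 62 in favor. Satisfied.

Valid — all requirements satisfied.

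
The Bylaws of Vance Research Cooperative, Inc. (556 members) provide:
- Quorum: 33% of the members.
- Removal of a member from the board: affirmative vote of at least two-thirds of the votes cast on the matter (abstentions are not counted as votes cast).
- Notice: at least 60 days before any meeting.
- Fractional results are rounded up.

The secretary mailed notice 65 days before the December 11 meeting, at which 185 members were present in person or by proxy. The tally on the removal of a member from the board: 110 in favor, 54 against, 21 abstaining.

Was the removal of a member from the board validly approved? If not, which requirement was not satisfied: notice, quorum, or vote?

Valid — all requirements satisfied.

Notice: 65 days given; 60 required. Satisfied.
Quorum: 33% of 556 = 183.48, rounded up to 184; 185 present. Satisfied.
Vote: requires two-thirds of the votes cast (185 − 21 abstaining = 164); 2/3 of 164 = 109.33, rounded up to 110, so 110 needed; 110 in favor. Satisfied.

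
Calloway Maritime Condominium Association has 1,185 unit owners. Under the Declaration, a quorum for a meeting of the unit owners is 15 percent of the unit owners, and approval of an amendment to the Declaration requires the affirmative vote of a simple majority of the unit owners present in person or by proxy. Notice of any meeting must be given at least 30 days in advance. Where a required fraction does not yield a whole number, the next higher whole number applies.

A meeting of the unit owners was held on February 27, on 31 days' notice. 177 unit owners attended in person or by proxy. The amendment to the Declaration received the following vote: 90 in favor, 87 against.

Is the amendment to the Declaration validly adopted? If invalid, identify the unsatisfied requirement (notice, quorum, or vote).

Invalid — quorum requirement not satisfied.

Notice: 31 days given; 30 required. Satisfied.
Quorum: 15% of 1,185 = 177.75, rounded up to 178; 177 present. Not satisfied.
Vote: requires a majority of those present (177); a majority of 177 is 89, so 89 needed; 90 in favor. Satisfied.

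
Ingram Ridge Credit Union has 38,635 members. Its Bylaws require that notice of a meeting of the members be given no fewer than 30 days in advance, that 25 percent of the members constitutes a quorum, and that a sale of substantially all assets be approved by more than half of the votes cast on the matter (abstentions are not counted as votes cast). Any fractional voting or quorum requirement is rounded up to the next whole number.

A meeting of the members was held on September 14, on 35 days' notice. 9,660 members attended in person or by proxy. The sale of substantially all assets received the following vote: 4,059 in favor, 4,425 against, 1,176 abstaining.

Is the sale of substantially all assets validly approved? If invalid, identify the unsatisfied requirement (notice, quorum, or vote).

Notice: 35 days given; 30 required. Satisfied.
Quorum: 25% of 38,635 = 9,658.75, rounded up to 9,659; 9,660 present. Satisfied.
Vote: requires a majority of the votes cast (9,660 − 1,176 abstaining = 8,484); a majority of 8484 is 4243, so 4,243 needed; 4,059 in favor. Not satisfied.

Invalid — vote requirement not satisfied.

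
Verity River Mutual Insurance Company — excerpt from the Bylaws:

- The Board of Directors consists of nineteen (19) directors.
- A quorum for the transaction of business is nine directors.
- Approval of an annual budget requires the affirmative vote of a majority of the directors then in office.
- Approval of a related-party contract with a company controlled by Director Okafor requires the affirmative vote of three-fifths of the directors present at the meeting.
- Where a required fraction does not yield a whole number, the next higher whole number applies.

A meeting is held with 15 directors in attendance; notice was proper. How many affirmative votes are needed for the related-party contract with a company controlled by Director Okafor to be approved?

The related-party contract with a company controlled by Director Okafor requires three-fifths of the directors present (15).
3/5 of 15 = 9.

9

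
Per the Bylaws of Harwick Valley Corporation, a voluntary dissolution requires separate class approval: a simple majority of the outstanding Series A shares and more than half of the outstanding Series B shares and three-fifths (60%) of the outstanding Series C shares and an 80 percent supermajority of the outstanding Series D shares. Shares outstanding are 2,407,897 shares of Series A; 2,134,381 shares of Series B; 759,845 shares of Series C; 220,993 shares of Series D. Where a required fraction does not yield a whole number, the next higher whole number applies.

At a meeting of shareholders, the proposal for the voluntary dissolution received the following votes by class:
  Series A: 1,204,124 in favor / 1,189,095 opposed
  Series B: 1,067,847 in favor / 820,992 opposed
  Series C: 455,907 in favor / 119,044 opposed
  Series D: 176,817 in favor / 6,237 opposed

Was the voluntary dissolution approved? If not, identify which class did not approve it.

Series A: a majority of 2407897 is 1203949; 1,203,949 required, 1,204,124 in favor — approved.
Series B: a majority of 2134381 is 1067191; 1,067,191 required, 1,067,847 in favor — approved.
Series C: 3/5 of 759845 = 455907; 455,907 required, 455,907 in favor — approved.
Series D: 4/5 of 220993 = 176794.40, rounded up to 176795; 176,795 required, 176,817 in favor — approved.

Approved — every class gave the required vote.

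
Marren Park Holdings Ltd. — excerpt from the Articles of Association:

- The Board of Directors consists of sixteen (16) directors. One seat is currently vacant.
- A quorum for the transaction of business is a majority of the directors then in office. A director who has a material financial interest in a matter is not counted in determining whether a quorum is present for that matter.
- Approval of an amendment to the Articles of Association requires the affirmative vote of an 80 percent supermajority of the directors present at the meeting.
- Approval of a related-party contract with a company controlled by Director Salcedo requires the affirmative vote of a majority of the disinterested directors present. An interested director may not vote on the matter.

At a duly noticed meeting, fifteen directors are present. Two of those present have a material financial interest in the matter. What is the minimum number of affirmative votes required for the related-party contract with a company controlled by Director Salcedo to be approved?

7

The related-party contract with a company controlled by Director Salcedo requires a majority of the disinterested directors present (15 − 2 = 13).
A majority of 13 is 7.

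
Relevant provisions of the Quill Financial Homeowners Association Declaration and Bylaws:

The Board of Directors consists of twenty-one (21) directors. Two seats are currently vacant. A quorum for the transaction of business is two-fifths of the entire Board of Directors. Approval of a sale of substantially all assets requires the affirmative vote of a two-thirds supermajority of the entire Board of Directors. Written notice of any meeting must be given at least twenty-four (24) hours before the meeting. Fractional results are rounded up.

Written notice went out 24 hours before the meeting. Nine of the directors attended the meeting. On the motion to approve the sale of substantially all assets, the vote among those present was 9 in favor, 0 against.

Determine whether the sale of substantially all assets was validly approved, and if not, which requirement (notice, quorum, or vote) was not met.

Invalid — vote requirement not satisfied.

Notice: 24 hours given; 24 required (24 ≥ 24). Satisfied.
Quorum: 9 present; quorum is 9. Satisfied.
Vote: the sale of substantially all assets requires two-thirds of the entire Board of Directors (21). 2/3 of 21 = 14, so 14 affirmative votes are needed; 9 voted in favor. Not satisfied.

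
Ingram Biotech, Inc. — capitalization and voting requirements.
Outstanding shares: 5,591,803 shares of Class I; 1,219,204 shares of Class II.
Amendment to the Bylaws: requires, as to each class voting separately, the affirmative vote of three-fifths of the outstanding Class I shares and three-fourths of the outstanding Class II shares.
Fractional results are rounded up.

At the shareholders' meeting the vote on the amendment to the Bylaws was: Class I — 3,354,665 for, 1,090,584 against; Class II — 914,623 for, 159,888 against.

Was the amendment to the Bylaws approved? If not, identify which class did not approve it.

Class I: 3/5 of 5591803 = 3355081.80, rounded up to 3355082; 3,355,082 required, 3,354,665 in favor — not approved.
Class II: 3/4 of 1219204 = 914403; 914,403 required, 914,623 in favor — approved.

Not approved — the Class I shares did not give the required vote.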